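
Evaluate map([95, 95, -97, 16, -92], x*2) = 95*2=190, 95*2=190, -97*2=-194, 16*2=32, -92*2=-184
= [190, 190, -194, 32, -184]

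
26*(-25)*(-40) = 26000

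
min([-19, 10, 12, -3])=-19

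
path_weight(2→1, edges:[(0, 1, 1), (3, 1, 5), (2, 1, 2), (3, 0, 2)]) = 2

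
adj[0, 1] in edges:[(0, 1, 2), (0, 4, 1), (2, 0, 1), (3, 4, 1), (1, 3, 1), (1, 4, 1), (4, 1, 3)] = 2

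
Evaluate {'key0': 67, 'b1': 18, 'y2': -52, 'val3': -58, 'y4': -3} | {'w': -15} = {'key0': 67, 'b1': 18, 'y2': -52, 'val3': -58, 'y4': -3, 'w': -15}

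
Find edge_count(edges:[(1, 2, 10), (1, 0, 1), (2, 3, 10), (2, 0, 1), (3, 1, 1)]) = 5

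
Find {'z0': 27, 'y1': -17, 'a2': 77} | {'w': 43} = {'z0': 27, 'y1': -17, 'a2': 77, 'w': 43}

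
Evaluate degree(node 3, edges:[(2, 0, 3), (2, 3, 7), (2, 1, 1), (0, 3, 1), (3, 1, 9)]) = 3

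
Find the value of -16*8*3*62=-23808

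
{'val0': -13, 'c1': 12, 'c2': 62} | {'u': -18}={'val0': -13, 'c1': 12, 'c2': 62, 'u': -18}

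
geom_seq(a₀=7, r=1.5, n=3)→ [7.0, 10.5, 15.75]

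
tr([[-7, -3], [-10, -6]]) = -13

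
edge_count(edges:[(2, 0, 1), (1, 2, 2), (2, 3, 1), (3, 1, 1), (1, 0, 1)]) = 5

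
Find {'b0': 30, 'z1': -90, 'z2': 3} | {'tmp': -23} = {'b0': 30, 'z1': -90, 'z2': 3, 'tmp': -23}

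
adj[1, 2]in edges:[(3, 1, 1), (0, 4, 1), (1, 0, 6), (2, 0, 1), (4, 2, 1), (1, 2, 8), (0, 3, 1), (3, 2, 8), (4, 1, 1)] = 8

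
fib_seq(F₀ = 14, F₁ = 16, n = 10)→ [14, 16, 30, 46, 76, 122, 198, 320, 518, 838]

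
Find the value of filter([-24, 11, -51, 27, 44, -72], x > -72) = keep x where x > -72: -24✓, 11✓, -51✓, 27✓, 44✓, -72✗
= [-24, 11, -51, 27, 44]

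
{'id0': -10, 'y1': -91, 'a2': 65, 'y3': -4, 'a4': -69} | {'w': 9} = {'id0': -10, 'y1': -91, 'a2': 65, 'y3': -4, 'a4': -69, 'w': 9}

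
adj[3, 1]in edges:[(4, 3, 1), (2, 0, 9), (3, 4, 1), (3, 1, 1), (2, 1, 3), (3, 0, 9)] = 1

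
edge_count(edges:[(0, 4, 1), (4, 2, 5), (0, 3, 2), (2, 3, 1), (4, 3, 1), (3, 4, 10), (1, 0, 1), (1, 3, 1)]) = 8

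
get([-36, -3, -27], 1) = -3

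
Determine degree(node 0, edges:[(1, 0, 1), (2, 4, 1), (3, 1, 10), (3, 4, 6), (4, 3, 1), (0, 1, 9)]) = 2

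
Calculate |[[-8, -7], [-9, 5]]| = (-8)*(5) - (-7)*(-9)
= -103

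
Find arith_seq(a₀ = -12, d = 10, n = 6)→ [-12, -2, 8, 18, 28, 38]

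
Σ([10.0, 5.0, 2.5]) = 17.5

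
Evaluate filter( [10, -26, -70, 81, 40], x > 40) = [81]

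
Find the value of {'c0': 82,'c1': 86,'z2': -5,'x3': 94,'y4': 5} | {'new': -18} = {'c0': 82, 'c1': 86, 'z2': -5, 'x3': 94, 'y4': 5, 'new': -18}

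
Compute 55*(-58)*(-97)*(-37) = -11448910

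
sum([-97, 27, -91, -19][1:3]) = -64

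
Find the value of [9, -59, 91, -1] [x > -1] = [9, 91]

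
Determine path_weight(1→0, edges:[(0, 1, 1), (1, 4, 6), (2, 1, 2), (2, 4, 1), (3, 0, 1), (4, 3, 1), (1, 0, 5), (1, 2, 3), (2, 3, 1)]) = 5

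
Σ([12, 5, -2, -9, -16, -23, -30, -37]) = -100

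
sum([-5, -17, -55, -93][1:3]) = -72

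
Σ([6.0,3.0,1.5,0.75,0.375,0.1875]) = 11.8125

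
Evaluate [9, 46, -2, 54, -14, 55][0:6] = [9, 46, -2, 54, -14, 55]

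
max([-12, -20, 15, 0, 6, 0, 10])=15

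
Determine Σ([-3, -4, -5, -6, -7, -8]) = -33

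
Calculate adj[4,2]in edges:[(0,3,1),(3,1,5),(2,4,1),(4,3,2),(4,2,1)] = 1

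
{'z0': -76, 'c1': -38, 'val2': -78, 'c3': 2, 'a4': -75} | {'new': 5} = {'z0': -76, 'c1': -38, 'val2': -78, 'c3': 2, 'a4': -75, 'new': 5}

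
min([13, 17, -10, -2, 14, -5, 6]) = -10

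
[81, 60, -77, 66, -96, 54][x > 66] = keep x where x > 66: 81✓, 60✗, -77✗, 66✗, -96✗, 54✗
= [81]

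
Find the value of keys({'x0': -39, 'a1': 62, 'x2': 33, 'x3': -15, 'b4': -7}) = ['x0', 'a1', 'x2', 'x3', 'b4']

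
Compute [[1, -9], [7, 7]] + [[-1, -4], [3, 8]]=[[0, -13], [10, 15]]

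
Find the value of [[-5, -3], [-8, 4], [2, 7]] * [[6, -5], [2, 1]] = C[0][0] = (-5)*(6) + (-3)*(2) = -36
C[0][1] = (-5)*(-5) + (-3)*(1) = 22
C[1][0] = (-8)*(6) + (4)*(2) = -40
C[1][1] = (-8)*(-5) + (4)*(1) = 44
C[2][0] = (2)*(6) + (7)*(2) = 26
C[2][1] = (2)*(-5) + (7)*(1) = -3
= [[-36, 22], [-40, 44], [26, -3]]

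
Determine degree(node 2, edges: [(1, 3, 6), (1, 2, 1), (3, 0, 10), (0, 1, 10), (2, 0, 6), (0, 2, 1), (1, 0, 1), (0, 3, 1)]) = 3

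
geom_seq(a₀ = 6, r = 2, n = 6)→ [6, 12, 24, 48, 96, 192]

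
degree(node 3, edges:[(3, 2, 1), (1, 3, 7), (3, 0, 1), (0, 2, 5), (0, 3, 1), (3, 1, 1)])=incident: (3,2), (1,3), (3,0), (0,3), (3,1)
= 5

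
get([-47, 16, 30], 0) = -47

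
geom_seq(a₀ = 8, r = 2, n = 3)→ a_0 = 8*2^0 = 8
a_1 = 8*2^1 = 16
a_2 = 8*2^2 = 32
= [8, 16, 32]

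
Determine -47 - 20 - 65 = -132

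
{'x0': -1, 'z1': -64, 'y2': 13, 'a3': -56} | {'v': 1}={'x0': -1, 'z1': -64, 'y2': 13, 'a3': -56, 'v': 1}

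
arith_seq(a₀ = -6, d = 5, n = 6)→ a_0 = -6 + 0*5 = -6
a_1 = -6 + 1*5 = -1
a_2 = -6 + 2*5 = 4
...
= [-6, -1, 4, 9, 14, 19]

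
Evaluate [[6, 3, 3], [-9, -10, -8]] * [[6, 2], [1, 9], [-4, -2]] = [[27, 33], [-32, -92]]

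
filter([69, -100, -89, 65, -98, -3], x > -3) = keep x where x > -3: 69✓, -100✗, -89✗, 65✓, -98✗, -3✗
= [69, 65]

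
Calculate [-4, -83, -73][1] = -83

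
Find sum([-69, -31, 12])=(-69) + (-31) + 12
= -88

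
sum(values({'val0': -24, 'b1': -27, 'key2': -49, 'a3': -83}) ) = -183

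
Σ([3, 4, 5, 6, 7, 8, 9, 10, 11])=3 + 4 + 5 + 6 + 7 + 8 + 9 + 10 + 11
= 63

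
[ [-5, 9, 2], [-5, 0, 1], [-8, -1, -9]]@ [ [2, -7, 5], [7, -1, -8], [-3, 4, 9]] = [[47, 34, -79], [-13, 39, -16], [4, 21, -113]]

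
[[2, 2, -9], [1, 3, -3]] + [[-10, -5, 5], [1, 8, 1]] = [[-8, -3, -4], [2, 11, -2]]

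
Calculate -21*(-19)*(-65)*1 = -25935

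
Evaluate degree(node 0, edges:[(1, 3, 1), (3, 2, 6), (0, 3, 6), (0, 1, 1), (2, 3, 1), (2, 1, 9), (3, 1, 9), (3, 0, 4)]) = 3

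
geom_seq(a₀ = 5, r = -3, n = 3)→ [5, -15, 45]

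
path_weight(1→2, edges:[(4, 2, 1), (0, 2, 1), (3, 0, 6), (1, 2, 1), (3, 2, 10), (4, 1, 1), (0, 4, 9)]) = 1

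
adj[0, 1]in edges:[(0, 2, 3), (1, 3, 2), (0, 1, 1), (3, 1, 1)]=1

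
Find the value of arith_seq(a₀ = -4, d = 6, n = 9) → [-4, 2, 8, 14, 20, 26, 32, 38, 44]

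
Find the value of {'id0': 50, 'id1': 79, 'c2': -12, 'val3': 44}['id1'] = 79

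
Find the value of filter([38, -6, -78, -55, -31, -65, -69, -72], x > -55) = keep x where x > -55: 38✓, -6✓, -78✗, -55✗, -31✓, -65✗, -69✗, -72✗
= [38, -6, -31]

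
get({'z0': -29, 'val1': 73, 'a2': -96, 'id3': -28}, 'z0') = -29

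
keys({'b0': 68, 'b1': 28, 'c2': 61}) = ['b0', 'b1', 'c2']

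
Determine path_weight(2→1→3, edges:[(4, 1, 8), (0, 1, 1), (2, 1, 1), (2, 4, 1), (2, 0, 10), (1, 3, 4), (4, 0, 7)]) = w(2→1)=1 + w(1→3)=4
= 5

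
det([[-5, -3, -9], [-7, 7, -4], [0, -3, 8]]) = (1)*(-5)*det([[7, -4], [-3, 8]]) + (-1)*(-3)*det([[-7, -4], [0, 8]]) + (1)*(-9)*det([[-7, 7], [0, -3]])
= -220 + -168 + -189
= -577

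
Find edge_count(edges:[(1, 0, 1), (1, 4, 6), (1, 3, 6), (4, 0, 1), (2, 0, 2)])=5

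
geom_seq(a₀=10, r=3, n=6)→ [10, 30, 90, 270, 810, 2430]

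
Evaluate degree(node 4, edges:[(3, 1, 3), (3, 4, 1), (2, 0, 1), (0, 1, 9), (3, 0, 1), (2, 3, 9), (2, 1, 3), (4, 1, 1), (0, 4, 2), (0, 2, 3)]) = incident: (3,4), (4,1), (0,4)
= 3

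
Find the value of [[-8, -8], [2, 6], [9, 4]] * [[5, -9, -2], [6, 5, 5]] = C[0][0] = (-8)*(5) + (-8)*(6) = -88
C[0][1] = (-8)*(-9) + (-8)*(5) = 32
C[0][2] = (-8)*(-2) + (-8)*(5) = -24
C[1][0] = (2)*(5) + (6)*(6) = 46
C[1][1] = (2)*(-9) + (6)*(5) = 12
C[1][2] = (2)*(-2) + (6)*(5) = 26
... (3 more cells)
= [[-88, 32, -24], [46, 12, 26], [69, -61, 2]]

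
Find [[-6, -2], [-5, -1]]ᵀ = [[-6, -5], [-2, -1]]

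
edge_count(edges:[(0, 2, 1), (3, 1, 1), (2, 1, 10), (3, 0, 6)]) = 4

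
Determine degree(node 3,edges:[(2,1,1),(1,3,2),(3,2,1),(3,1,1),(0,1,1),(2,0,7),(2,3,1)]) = 4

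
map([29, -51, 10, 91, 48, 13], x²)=(29)²=841, (-51)²=2601, (10)²=100, (91)²=8281, (48)²=2304, (13)²=169
= [841, 2601, 100, 8281, 2304, 169]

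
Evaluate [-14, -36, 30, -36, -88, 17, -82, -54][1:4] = [-36, 30, -36]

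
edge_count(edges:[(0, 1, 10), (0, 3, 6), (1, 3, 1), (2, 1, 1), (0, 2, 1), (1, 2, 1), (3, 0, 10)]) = 7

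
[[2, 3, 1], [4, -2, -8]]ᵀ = [[2, 4], [3, -2], [1, -8]]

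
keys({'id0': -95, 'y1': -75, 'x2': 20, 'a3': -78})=['id0', 'y1', 'x2', 'a3']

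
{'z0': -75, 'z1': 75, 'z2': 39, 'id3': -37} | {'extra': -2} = {'z0': -75, 'z1': 75, 'z2': 39, 'id3': -37, 'extra': -2}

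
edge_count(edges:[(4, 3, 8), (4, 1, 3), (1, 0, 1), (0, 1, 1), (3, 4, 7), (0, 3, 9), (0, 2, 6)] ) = 7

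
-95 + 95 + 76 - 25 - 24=27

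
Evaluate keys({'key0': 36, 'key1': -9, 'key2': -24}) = ['key0', 'key1', 'key2']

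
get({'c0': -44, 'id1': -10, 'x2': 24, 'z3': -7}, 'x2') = 24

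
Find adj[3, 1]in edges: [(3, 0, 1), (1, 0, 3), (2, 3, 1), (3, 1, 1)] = 1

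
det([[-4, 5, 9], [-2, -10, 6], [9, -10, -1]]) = (1)*(-4)*det([[-10, 6], [-10, -1]]) + (-1)*(5)*det([[-2, 6], [9, -1]]) + (1)*(9)*det([[-2, -10], [9, -10]])
= -280 + 260 + 990
= 970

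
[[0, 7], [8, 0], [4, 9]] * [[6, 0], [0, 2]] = [[0, 14], [48, 0], [24, 18]]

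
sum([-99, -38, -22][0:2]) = -137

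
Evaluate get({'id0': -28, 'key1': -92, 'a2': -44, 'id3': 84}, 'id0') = -28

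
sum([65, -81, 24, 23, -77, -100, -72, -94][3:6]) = -154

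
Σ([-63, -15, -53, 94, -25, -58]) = (-63) + (-15) + (-53) + 94 + (-25) + (-58)
= -120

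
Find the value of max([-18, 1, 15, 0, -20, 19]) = 19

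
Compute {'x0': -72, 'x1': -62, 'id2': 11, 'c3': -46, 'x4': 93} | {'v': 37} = {'x0': -72, 'x1': -62, 'id2': 11, 'c3': -46, 'x4': 93, 'v': 37}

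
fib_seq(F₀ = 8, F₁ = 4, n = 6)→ [8, 4, 12, 16, 28, 44]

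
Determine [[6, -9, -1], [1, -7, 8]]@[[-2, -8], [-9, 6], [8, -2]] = C[0][0] = (6)*(-2) + (-9)*(-9) + (-1)*(8) = 61
C[0][1] = (6)*(-8) + (-9)*(6) + (-1)*(-2) = -100
C[1][0] = (1)*(-2) + (-7)*(-9) + (8)*(8) = 125
C[1][1] = (1)*(-8) + (-7)*(6) + (8)*(-2) = -66
= [[61, -100], [125, -66]]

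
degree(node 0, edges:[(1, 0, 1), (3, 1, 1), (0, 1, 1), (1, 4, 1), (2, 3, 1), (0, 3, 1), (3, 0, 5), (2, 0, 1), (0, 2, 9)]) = 6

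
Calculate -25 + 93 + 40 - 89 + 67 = 86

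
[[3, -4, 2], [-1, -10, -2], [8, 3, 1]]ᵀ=[[3, -1, 8], [-4, -10, 3], [2, -2, 1]]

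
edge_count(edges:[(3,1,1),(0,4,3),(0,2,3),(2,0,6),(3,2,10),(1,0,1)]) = 6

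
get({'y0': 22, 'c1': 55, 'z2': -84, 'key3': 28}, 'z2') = -84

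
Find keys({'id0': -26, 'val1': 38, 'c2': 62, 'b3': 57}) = ['id0', 'val1', 'c2', 'b3']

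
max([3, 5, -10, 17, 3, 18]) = 18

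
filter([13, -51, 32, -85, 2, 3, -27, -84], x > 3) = keep x where x > 3: 13✓, -51✗, 32✓, -85✗, 2✗, 3✗, -27✗, -84✗
= [13, 32]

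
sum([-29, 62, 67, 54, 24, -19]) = (-29) + 62 + 67 + 54 + 24 + (-19)
= 159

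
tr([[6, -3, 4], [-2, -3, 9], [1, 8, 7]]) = 10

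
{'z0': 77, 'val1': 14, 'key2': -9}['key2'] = -9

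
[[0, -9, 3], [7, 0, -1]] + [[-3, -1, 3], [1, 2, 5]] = [[-3, -10, 6], [8, 2, 4]]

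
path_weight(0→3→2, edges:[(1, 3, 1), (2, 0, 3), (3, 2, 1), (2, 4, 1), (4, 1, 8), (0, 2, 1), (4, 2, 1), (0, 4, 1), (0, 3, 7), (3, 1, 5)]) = 8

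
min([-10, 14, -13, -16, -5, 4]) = -16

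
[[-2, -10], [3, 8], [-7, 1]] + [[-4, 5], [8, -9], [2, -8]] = [[-6, -5], [11, -1], [-5, -7]]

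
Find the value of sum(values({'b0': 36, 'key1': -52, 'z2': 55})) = 39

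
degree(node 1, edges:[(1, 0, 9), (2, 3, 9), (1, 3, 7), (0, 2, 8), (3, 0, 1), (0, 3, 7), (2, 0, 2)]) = incident: (1,0), (1,3)
= 2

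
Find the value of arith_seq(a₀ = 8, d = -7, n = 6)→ a_0 = 8 + 0*-7 = 8
a_1 = 8 + 1*-7 = 1
a_2 = 8 + 2*-7 = -6
...
= [8, 1, -6, -13, -20, -27]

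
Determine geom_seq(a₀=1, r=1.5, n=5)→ a_0 = 1*1.5^0 = 1.0
a_1 = 1*1.5^1 = 1.5
a_2 = 1*1.5^2 = 2.25
...
= [1.0, 1.5, 2.25, 3.375, 5.0625]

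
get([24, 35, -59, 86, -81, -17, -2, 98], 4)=-81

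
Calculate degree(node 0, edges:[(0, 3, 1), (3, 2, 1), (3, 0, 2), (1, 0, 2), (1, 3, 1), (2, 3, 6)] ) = 3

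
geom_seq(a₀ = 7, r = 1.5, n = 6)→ [7.0, 10.5, 15.75, 23.625, 35.4375, 53.15625]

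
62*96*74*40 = 17617920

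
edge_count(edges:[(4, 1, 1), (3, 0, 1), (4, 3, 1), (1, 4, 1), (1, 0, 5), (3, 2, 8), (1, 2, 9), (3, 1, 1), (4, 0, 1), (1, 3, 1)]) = 10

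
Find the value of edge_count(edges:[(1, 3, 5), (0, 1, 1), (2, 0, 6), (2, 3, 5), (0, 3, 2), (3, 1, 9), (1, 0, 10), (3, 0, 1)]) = 8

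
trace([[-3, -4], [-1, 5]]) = 2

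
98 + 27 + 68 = 193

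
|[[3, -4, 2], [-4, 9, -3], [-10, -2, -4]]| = 14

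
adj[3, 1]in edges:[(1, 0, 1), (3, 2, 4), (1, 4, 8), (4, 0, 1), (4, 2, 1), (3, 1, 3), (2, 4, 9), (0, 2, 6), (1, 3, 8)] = 3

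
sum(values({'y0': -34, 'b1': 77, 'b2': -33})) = (-34) + 77 + (-33)
= 10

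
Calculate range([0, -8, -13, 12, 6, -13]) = 25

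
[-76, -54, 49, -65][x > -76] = keep x where x > -76: -76✗, -54✓, 49✓, -65✓
= [-54, 49, -65]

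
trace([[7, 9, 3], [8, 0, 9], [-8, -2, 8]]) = diagonal: 7 + 0 + 8
= 15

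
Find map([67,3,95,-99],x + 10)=[77, 13, 105, -89]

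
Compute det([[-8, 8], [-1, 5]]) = (-8)*(5) - (8)*(-1)
= -32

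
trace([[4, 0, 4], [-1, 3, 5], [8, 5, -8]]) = -1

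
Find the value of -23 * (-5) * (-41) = -4715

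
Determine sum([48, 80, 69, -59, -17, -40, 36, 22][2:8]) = slice → [69, -59, -17, -40, 36, 22]
69 + (-59) + (-17) + (-40) + 36 + 22
= 11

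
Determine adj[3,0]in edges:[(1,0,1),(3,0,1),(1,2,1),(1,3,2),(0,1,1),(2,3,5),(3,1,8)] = 1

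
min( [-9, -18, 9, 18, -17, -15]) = -18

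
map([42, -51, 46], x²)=(42)²=1764, (-51)²=2601, (46)²=2116
= [1764, 2601, 2116]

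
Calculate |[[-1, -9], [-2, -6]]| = (-1)*(-6) - (-9)*(-2)
= -12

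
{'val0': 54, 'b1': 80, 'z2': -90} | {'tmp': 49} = {'val0': 54, 'b1': 80, 'z2': -90, 'tmp': 49}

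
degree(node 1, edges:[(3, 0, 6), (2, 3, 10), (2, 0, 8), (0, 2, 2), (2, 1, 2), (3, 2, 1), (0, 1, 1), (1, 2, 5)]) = incident: (2,1), (0,1), (1,2)
= 3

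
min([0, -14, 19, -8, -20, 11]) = -20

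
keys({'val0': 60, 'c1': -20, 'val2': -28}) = ['val0', 'c1', 'val2']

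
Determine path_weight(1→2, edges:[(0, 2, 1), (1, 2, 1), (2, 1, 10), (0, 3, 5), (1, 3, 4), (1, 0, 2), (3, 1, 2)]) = w(1→2)=1
= 1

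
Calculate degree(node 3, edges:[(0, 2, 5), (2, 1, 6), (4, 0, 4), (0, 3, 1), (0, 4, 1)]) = 1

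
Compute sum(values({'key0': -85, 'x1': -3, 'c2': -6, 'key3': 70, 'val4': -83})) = -107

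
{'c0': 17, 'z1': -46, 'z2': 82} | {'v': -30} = {'c0': 17, 'z1': -46, 'z2': 82, 'v': -30}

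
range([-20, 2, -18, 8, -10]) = 28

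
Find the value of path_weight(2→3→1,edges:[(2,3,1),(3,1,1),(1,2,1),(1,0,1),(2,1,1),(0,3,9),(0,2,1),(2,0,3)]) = w(2→3)=1 + w(3→1)=1
= 2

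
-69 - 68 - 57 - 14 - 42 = -250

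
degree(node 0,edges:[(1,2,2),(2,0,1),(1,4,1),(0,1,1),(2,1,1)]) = incident: (2,0), (0,1)
= 2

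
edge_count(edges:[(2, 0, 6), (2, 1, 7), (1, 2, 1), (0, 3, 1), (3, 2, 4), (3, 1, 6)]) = 6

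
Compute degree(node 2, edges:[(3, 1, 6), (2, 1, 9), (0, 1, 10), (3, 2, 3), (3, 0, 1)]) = 2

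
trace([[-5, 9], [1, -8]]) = diagonal: (-5) + (-8)
= -13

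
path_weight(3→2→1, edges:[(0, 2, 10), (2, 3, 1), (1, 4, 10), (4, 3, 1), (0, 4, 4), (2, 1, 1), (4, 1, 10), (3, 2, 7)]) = 8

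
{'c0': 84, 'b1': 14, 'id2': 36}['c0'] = 84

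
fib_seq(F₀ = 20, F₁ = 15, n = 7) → F_2 = F_1 + F_0 = 35
F_3 = F_2 + F_1 = 50
F_4 = F_3 + F_2 = 85
...
= [20, 15, 35, 50, 85, 135, 220]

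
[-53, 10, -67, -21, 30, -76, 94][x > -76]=[-53, 10, -67, -21, 30, 94]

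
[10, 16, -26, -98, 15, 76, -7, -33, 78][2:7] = [-26, -98, 15, 76, -7]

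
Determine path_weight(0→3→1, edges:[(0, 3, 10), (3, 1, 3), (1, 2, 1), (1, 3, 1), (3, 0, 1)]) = w(0→3)=10 + w(3→1)=3
= 13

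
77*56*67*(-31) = -8956024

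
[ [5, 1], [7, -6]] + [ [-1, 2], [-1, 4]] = [[4, 3], [6, -2]]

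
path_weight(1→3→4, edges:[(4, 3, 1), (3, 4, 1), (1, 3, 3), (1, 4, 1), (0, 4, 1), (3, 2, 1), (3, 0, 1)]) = 4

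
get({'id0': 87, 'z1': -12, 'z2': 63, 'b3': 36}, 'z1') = -12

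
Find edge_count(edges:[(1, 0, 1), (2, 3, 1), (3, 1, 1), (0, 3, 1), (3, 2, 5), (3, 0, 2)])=6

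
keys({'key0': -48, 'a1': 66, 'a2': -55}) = ['key0', 'a1', 'a2']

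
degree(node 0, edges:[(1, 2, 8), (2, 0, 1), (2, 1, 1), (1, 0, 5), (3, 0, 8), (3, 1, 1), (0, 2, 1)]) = incident: (2,0), (1,0), (3,0), (0,2)
= 4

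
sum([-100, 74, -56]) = (-100) + 74 + (-56)
= -82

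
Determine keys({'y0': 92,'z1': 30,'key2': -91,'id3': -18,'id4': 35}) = ['y0', 'z1', 'key2', 'id3', 'id4']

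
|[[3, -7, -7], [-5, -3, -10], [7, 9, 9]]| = (1)*(3)*det([[-3, -10], [9, 9]]) + (-1)*(-7)*det([[-5, -10], [7, 9]]) + (1)*(-7)*det([[-5, -3], [7, 9]])
= 189 + 175 + 168
= 532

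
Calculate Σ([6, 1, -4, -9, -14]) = 6 + 1 + (-4) + (-9) + (-14)
= -20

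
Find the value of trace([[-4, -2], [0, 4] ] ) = diagonal: (-4) + 4
= 0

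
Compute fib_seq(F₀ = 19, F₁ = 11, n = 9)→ F_2 = F_1 + F_0 = 30
F_3 = F_2 + F_1 = 41
F_4 = F_3 + F_2 = 71
...
= [19, 11, 30, 41, 71, 112, 183, 295, 478]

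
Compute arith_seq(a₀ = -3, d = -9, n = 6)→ [-3, -12, -21, -30, -39, -48]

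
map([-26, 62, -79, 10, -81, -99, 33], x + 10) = [-16, 72, -69, 20, -71, -89, 43]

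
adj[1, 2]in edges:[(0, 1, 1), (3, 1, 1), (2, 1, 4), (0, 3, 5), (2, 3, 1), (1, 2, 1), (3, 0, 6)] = 1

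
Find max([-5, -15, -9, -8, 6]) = 6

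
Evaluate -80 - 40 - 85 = -205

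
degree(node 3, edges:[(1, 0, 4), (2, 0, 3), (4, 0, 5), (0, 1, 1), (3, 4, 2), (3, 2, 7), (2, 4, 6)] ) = incident: (3,4), (3,2)
= 2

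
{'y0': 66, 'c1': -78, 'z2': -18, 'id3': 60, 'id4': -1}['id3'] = 60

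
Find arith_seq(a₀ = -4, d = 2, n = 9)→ [-4, -2, 0, 2, 4, 6, 8, 10, 12]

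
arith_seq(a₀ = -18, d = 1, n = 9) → [-18, -17, -16, -15, -14, -13, -12, -11, -10]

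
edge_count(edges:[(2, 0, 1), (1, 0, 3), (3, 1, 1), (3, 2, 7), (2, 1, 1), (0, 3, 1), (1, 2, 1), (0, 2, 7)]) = 8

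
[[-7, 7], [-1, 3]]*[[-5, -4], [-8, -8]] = C[0][0] = (-7)*(-5) + (7)*(-8) = -21
C[0][1] = (-7)*(-4) + (7)*(-8) = -28
C[1][0] = (-1)*(-5) + (3)*(-8) = -19
C[1][1] = (-1)*(-4) + (3)*(-8) = -20
= [[-21, -28], [-19, -20]]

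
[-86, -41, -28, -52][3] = -52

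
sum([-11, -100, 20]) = -91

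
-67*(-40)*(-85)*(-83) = 18907400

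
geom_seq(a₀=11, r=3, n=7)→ [11, 33, 99, 297, 891, 2673, 8019]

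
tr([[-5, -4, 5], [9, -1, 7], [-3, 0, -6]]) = diagonal: (-5) + (-1) + (-6)
= -12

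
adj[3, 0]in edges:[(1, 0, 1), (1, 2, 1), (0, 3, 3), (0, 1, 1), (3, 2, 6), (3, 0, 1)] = 1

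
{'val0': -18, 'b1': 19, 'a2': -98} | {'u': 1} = {'val0': -18, 'b1': 19, 'a2': -98, 'u': 1}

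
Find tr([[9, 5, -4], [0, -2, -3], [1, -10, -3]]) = diagonal: 9 + (-2) + (-3)
= 4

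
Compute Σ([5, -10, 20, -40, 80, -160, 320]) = 215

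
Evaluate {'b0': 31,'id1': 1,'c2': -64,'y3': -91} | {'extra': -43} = {'b0': 31, 'id1': 1, 'c2': -64, 'y3': -91, 'extra': -43}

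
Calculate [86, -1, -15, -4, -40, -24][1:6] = [-1, -15, -4, -40, -24]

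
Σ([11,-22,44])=33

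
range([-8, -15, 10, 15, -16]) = 31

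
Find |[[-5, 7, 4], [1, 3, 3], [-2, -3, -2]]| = (1)*(-5)*det([[3, 3], [-3, -2]]) + (-1)*(7)*det([[1, 3], [-2, -2]]) + (1)*(4)*det([[1, 3], [-2, -3]])
= -15 + -28 + 12
= -31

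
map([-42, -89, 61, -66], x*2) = [-84, -178, 122, -132]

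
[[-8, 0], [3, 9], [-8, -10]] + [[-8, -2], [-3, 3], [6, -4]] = [[-16, -2], [0, 12], [-2, -14]]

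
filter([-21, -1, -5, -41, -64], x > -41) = keep x where x > -41: -21✓, -1✓, -5✓, -41✗, -64✗
= [-21, -1, -5]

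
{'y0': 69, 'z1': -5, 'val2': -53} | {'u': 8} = {'y0': 69, 'z1': -5, 'val2': -53, 'u': 8}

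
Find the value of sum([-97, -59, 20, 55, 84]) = 3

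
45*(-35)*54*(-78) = 6633900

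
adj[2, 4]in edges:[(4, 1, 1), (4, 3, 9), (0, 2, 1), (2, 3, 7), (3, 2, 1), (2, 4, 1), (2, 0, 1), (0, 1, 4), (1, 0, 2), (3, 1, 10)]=1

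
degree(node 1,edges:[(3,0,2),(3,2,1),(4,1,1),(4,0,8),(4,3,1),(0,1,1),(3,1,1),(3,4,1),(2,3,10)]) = incident: (4,1), (0,1), (3,1)
= 3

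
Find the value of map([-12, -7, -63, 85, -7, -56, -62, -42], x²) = (-12)²=144, (-7)²=49, (-63)²=3969, (85)²=7225, (-7)²=49, (-56)²=3136, (-62)²=3844, (-42)²=1764
= [144, 49, 3969, 7225, 49, 3136, 3844, 1764]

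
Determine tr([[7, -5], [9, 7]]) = 14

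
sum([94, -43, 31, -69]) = 94 + (-43) + 31 + (-69)
= 13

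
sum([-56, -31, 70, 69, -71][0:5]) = -19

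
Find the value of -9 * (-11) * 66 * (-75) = -490050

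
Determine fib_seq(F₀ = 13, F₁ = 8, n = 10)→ [13, 8, 21, 29, 50, 79, 129, 208, 337, 545]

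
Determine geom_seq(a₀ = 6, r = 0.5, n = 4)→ a_0 = 6*0.5^0 = 6.0
a_1 = 6*0.5^1 = 3.0
a_2 = 6*0.5^2 = 1.5
...
= [6.0, 3.0, 1.5, 0.75]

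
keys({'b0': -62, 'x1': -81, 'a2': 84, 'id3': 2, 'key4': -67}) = ['b0', 'x1', 'a2', 'id3', 'key4']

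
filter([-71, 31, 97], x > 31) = [97]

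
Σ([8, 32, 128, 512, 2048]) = 8 + 32 + 128 + 512 + 2048
= 2728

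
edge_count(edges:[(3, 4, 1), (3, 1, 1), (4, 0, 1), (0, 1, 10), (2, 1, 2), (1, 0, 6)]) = 6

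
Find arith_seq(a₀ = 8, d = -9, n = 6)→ [8, -1, -10, -19, -28, -37]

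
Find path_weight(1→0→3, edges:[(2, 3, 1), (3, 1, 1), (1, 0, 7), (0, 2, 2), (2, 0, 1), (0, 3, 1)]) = 8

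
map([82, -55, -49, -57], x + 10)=82+10=92, -55+10=-45, -49+10=-39, -57+10=-47
= [92, -45, -39, -47]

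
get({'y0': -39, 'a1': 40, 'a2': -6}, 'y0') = -39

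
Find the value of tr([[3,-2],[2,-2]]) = diagonal: 3 + (-2)
= 1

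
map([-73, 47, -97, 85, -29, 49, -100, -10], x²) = [5329, 2209, 9409, 7225, 841, 2401, 10000, 100]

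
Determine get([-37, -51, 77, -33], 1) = -51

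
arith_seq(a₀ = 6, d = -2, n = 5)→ [6, 4, 2, 0, -2]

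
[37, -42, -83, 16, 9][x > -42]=[37, 16, 9]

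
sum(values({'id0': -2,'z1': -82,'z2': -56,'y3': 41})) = -99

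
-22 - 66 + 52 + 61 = 25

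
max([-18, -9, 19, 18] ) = 19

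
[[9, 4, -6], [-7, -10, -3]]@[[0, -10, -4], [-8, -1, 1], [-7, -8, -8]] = [[10, -46, 16], [101, 104, 42]]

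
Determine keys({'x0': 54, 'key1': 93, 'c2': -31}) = ['x0', 'key1', 'c2']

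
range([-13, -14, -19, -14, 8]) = 27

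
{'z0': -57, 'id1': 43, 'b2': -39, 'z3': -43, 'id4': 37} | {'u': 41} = {'z0': -57, 'id1': 43, 'b2': -39, 'z3': -43, 'id4': 37, 'u': 41}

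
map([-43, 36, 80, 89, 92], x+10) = -43+10=-33, 36+10=46, 80+10=90, 89+10=99, 92+10=102
= [-33, 46, 90, 99, 102]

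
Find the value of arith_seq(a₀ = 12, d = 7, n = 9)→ a_0 = 12 + 0*7 = 12
a_1 = 12 + 1*7 = 19
a_2 = 12 + 2*7 = 26
...
= [12, 19, 26, 33, 40, 47, 54, 61, 68]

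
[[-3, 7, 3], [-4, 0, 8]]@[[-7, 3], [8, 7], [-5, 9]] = [[62, 67], [-12, 60]]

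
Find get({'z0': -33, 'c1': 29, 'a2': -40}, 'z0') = -33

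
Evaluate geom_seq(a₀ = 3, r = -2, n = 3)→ [3, -6, 12]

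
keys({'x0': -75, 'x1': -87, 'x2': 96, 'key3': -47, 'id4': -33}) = ['x0', 'x1', 'x2', 'key3', 'id4']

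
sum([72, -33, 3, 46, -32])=56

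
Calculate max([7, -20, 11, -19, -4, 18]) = 18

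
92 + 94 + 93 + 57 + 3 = 339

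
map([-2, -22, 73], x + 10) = [8, -12, 83]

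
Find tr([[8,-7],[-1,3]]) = 11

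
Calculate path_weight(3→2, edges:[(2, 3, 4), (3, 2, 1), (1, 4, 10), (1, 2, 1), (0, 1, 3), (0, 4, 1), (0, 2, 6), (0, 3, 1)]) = 1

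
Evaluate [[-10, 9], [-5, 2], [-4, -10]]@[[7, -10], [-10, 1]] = C[0][0] = (-10)*(7) + (9)*(-10) = -160
C[0][1] = (-10)*(-10) + (9)*(1) = 109
C[1][0] = (-5)*(7) + (2)*(-10) = -55
C[1][1] = (-5)*(-10) + (2)*(1) = 52
C[2][0] = (-4)*(7) + (-10)*(-10) = 72
C[2][1] = (-4)*(-10) + (-10)*(1) = 30
= [[-160, 109], [-55, 52], [72, 30]]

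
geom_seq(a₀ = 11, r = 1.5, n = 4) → [11.0, 16.5, 24.75, 37.125]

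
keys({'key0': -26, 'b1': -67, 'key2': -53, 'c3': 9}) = ['key0', 'b1', 'key2', 'c3']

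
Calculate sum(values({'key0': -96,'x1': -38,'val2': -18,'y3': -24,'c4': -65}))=(-96) + (-38) + (-18) + (-24) + (-65)
= -241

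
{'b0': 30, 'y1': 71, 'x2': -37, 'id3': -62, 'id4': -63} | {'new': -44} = {'b0': 30, 'y1': 71, 'x2': -37, 'id3': -62, 'id4': -63, 'new': -44}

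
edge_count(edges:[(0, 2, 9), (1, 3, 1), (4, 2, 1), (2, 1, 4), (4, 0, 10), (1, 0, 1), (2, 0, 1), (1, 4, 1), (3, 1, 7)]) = 9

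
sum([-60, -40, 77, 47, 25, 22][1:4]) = 84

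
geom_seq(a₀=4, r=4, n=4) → [4, 16, 64, 256]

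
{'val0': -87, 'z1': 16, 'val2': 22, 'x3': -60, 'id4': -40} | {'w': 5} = {'val0': -87, 'z1': 16, 'val2': 22, 'x3': -60, 'id4': -40, 'w': 5}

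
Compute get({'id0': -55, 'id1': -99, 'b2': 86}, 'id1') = -99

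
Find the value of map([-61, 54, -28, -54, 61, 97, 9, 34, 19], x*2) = -61*2=-122, 54*2=108, -28*2=-56, -54*2=-108, 61*2=122, 97*2=194, 9*2=18, 34*2=68, 19*2=38
= [-122, 108, -56, -108, 122, 194, 18, 68, 38]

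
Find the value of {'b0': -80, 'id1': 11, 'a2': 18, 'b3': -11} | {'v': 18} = {'b0': -80, 'id1': 11, 'a2': 18, 'b3': -11, 'v': 18}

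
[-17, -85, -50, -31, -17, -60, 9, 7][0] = -17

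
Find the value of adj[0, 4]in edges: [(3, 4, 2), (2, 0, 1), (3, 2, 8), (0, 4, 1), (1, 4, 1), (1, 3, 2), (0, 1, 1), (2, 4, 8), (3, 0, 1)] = 1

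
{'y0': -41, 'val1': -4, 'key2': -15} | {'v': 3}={'y0': -41, 'val1': -4, 'key2': -15, 'v': 3}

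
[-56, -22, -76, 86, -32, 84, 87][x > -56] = keep x where x > -56: -56✗, -22✓, -76✗, 86✓, -32✓, 84✓, 87✓
= [-22, 86, -32, 84, 87]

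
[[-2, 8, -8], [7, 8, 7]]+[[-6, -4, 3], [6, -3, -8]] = [[-8, 4, -5], [13, 5, -1]]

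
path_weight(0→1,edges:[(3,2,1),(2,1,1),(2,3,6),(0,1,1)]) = 1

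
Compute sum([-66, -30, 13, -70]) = (-66) + (-30) + 13 + (-70)
= -153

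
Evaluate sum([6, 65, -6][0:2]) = slice → [6, 65]
6 + 65
= 71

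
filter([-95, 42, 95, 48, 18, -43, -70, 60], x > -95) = keep x where x > -95: -95✗, 42✓, 95✓, 48✓, 18✓, -43✓, -70✓, 60✓
= [42, 95, 48, 18, -43, -70, 60]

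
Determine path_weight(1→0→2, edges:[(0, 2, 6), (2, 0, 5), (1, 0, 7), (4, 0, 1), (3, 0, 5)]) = 13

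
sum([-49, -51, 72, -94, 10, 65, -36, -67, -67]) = -217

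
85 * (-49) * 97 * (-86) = 34744430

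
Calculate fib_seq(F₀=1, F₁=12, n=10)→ F_2 = F_1 + F_0 = 13
F_3 = F_2 + F_1 = 25
F_4 = F_3 + F_2 = 38
...
= [1, 12, 13, 25, 38, 63, 101, 164, 265, 429]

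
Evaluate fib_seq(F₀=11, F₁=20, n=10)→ F_2 = F_1 + F_0 = 31
F_3 = F_2 + F_1 = 51
F_4 = F_3 + F_2 = 82
...
= [11, 20, 31, 51, 82, 133, 215, 348, 563, 911]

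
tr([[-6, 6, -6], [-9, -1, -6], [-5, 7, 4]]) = diagonal: (-6) + (-1) + 4
= -3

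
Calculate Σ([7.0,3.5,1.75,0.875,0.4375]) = 7.0 + 3.5 + 1.75 + 0.875 + 0.4375
= 13.5625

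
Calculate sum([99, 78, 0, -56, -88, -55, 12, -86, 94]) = 99 + 78 + 0 + (-56) + (-88) + (-55) + 12 + (-86) + 94
= -2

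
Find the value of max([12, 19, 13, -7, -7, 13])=19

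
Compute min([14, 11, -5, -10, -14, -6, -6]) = -14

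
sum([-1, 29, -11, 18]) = 35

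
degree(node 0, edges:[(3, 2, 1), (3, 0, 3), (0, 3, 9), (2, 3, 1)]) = 2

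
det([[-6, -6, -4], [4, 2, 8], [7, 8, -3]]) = (1)*(-6)*det([[2, 8], [8, -3]]) + (-1)*(-6)*det([[4, 8], [7, -3]]) + (1)*(-4)*det([[4, 2], [7, 8]])
= 420 + -408 + -72
= -60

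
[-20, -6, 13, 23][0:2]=[-20, -6]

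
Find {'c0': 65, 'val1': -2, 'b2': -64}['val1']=-2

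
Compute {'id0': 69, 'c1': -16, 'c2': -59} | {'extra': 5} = {'id0': 69, 'c1': -16, 'c2': -59, 'extra': 5}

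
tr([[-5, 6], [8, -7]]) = diagonal: (-5) + (-7)
= -12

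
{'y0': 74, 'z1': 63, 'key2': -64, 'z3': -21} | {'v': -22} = {'y0': 74, 'z1': 63, 'key2': -64, 'z3': -21, 'v': -22}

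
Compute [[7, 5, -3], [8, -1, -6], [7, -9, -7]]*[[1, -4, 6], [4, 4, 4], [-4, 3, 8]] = C[0][0] = (7)*(1) + (5)*(4) + (-3)*(-4) = 39
C[0][1] = (7)*(-4) + (5)*(4) + (-3)*(3) = -17
C[0][2] = (7)*(6) + (5)*(4) + (-3)*(8) = 38
C[1][0] = (8)*(1) + (-1)*(4) + (-6)*(-4) = 28
C[1][1] = (8)*(-4) + (-1)*(4) + (-6)*(3) = -54
C[1][2] = (8)*(6) + (-1)*(4) + (-6)*(8) = -4
... (3 more cells)
= [[39, -17, 38], [28, -54, -4], [-1, -85, -50]]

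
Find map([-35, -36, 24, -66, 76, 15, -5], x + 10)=[-25, -26, 34, -56, 86, 25, 5]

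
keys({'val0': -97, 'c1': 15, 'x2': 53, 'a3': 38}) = ['val0', 'c1', 'x2', 'a3']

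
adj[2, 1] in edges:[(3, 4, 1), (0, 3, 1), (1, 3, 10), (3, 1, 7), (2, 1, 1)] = 1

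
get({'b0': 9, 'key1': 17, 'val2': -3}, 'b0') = 9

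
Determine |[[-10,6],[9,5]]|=(-10)*(5) - (6)*(9)
= -104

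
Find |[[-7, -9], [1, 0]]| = (-7)*(0) - (-9)*(1)
= 9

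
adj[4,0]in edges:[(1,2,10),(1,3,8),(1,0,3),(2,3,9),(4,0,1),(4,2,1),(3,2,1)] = 1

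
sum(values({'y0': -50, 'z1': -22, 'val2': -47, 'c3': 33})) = (-50) + (-22) + (-47) + 33
= -86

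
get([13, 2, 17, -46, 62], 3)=-46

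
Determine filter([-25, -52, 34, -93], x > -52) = [-25, 34]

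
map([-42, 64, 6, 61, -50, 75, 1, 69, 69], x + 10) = [-32, 74, 16, 71, -40, 85, 11, 79, 79]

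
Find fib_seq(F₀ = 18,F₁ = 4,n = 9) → F_2 = F_1 + F_0 = 22
F_3 = F_2 + F_1 = 26
F_4 = F_3 + F_2 = 48
...
= [18, 4, 22, 26, 48, 74, 122, 196, 318]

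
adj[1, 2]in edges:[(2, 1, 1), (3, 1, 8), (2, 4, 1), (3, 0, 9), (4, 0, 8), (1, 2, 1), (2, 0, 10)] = 1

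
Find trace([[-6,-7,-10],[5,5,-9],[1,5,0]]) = diagonal: (-6) + 5 + 0
= -1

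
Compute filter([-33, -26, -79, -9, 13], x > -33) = keep x where x > -33: -33✗, -26✓, -79✗, -9✓, 13✓
= [-26, -9, 13]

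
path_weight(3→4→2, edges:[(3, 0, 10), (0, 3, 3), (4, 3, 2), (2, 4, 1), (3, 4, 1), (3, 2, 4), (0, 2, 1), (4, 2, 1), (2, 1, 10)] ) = w(3→4)=1 + w(4→2)=1
= 2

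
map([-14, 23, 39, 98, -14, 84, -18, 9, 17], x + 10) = -14+10=-4, 23+10=33, 39+10=49, 98+10=108, -14+10=-4, 84+10=94, -18+10=-8, 9+10=19, 17+10=27
= [-4, 33, 49, 108, -4, 94, -8, 19, 27]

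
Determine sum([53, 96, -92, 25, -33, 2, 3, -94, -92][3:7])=slice → [25, -33, 2, 3]
25 + (-33) + 2 + 3
= -3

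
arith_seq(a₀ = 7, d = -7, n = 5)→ a_0 = 7 + 0*-7 = 7
a_1 = 7 + 1*-7 = 0
a_2 = 7 + 2*-7 = -7
...
= [7, 0, -7, -14, -21]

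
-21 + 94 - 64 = 9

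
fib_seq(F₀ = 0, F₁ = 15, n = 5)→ F_2 = F_1 + F_0 = 15
F_3 = F_2 + F_1 = 30
F_4 = F_3 + F_2 = 45
= [0, 15, 15, 30, 45]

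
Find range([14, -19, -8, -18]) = 33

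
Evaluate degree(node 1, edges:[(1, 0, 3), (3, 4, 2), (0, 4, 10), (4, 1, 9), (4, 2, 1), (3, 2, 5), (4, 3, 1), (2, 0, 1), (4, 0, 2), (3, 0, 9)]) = incident: (1,0), (4,1)
= 2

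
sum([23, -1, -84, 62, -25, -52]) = -77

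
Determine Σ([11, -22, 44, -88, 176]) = 121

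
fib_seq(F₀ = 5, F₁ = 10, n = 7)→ [5, 10, 15, 25, 40, 65, 105]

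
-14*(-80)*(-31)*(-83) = 2881760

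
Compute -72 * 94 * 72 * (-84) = 40932864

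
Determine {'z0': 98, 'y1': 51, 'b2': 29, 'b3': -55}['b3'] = -55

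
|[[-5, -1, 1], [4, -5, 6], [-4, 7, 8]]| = 474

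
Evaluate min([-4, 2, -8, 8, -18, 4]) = -18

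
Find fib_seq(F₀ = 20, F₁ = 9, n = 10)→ F_2 = F_1 + F_0 = 29
F_3 = F_2 + F_1 = 38
F_4 = F_3 + F_2 = 67
...
= [20, 9, 29, 38, 67, 105, 172, 277, 449, 726]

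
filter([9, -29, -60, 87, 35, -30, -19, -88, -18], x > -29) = [9, 87, 35, -19, -18]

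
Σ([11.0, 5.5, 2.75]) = 19.25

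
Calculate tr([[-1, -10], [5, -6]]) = -7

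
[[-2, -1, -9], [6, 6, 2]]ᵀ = [[-2, 6], [-1, 6], [-9, 2]]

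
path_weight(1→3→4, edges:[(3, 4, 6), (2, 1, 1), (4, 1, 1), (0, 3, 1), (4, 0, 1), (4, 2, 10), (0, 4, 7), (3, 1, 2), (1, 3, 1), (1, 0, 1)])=7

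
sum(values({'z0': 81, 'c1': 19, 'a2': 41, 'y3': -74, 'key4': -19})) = 48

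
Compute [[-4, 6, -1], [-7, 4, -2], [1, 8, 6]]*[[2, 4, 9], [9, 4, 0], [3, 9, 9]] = C[0][0] = (-4)*(2) + (6)*(9) + (-1)*(3) = 43
C[0][1] = (-4)*(4) + (6)*(4) + (-1)*(9) = -1
C[0][2] = (-4)*(9) + (6)*(0) + (-1)*(9) = -45
C[1][0] = (-7)*(2) + (4)*(9) + (-2)*(3) = 16
C[1][1] = (-7)*(4) + (4)*(4) + (-2)*(9) = -30
C[1][2] = (-7)*(9) + (4)*(0) + (-2)*(9) = -81
... (3 more cells)
= [[43, -1, -45], [16, -30, -81], [92, 90, 63]]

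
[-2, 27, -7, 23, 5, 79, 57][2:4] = [-7, 23]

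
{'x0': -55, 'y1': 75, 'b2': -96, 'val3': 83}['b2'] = -96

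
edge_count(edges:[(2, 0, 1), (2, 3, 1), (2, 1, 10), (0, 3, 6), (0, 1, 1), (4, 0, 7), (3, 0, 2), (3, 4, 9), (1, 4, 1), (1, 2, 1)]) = 10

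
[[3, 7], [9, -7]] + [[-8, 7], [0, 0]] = [[-5, 14], [9, -7]]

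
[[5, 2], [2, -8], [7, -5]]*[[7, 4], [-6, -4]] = C[0][0] = (5)*(7) + (2)*(-6) = 23
C[0][1] = (5)*(4) + (2)*(-4) = 12
C[1][0] = (2)*(7) + (-8)*(-6) = 62
C[1][1] = (2)*(4) + (-8)*(-4) = 40
C[2][0] = (7)*(7) + (-5)*(-6) = 79
C[2][1] = (7)*(4) + (-5)*(-4) = 48
= [[23, 12], [62, 40], [79, 48]]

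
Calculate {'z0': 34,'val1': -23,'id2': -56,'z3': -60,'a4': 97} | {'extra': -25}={'z0': 34, 'val1': -23, 'id2': -56, 'z3': -60, 'a4': 97, 'extra': -25}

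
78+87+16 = 181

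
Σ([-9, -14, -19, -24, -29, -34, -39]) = (-9) + (-14) + (-19) + (-24) + (-29) + (-34) + (-39)
= -168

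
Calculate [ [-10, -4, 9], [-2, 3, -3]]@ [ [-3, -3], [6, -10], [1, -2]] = C[0][0] = (-10)*(-3) + (-4)*(6) + (9)*(1) = 15
C[0][1] = (-10)*(-3) + (-4)*(-10) + (9)*(-2) = 52
C[1][0] = (-2)*(-3) + (3)*(6) + (-3)*(1) = 21
C[1][1] = (-2)*(-3) + (3)*(-10) + (-3)*(-2) = -18
= [[15, 52], [21, -18]]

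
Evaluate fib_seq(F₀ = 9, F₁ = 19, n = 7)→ [9, 19, 28, 47, 75, 122, 197]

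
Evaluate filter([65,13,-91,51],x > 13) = [65, 51]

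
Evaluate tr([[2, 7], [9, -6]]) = diagonal: 2 + (-6)
= -4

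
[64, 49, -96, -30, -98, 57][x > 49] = keep x where x > 49: 64✓, 49✗, -96✗, -30✗, -98✗, 57✓
= [64, 57]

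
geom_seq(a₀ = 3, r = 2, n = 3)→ [3, 6, 12]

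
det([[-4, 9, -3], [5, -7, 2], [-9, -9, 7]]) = -29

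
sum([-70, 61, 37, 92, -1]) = (-70) + 61 + 37 + 92 + (-1)
= 119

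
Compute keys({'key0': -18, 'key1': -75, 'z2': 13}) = ['key0', 'key1', 'z2']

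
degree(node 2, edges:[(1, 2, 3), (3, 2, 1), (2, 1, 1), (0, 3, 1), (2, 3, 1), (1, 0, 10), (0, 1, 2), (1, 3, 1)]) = 4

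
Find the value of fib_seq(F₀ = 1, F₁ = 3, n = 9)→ [1, 3, 4, 7, 11, 18, 29, 47, 76]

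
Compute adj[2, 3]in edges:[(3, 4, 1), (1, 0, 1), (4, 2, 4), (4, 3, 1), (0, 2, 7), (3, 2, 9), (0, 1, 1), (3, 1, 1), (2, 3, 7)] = 7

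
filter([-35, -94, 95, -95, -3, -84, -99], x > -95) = [-35, -94, 95, -3, -84]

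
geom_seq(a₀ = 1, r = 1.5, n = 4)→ [1.0, 1.5, 2.25, 3.375]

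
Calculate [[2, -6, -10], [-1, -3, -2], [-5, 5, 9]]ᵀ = [[2, -1, -5], [-6, -3, 5], [-10, -2, 9]]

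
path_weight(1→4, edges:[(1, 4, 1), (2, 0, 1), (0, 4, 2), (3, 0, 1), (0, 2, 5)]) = 1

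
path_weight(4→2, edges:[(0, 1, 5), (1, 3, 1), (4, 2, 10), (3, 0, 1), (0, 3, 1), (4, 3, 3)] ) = 10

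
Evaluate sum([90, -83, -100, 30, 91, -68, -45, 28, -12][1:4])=-153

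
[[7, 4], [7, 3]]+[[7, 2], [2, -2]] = [[14, 6], [9, 1]]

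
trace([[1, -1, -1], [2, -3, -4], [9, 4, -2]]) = diagonal: 1 + (-3) + (-2)
= -4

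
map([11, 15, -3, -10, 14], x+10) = 11+10=21, 15+10=25, -3+10=7, -10+10=0, 14+10=24
= [21, 25, 7, 0, 24]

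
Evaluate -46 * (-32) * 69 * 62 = 6297216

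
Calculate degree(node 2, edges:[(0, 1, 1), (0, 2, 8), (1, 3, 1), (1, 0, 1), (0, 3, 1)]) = incident: (0,2)
= 1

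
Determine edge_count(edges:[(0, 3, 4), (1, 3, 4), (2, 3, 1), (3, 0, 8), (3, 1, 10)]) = 5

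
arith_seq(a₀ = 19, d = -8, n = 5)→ a_0 = 19 + 0*-8 = 19
a_1 = 19 + 1*-8 = 11
a_2 = 19 + 2*-8 = 3
...
= [19, 11, 3, -5, -13]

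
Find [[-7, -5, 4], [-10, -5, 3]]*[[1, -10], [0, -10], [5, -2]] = C[0][0] = (-7)*(1) + (-5)*(0) + (4)*(5) = 13
C[0][1] = (-7)*(-10) + (-5)*(-10) + (4)*(-2) = 112
C[1][0] = (-10)*(1) + (-5)*(0) + (3)*(5) = 5
C[1][1] = (-10)*(-10) + (-5)*(-10) + (3)*(-2) = 144
= [[13, 112], [5, 144]]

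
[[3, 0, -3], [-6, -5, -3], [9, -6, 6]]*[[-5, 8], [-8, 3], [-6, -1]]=[[3, 27], [88, -60], [-33, 48]]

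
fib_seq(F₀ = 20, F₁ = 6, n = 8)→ F_2 = F_1 + F_0 = 26
F_3 = F_2 + F_1 = 32
F_4 = F_3 + F_2 = 58
...
= [20, 6, 26, 32, 58, 90, 148, 238]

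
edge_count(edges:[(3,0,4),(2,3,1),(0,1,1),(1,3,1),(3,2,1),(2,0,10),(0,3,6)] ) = 7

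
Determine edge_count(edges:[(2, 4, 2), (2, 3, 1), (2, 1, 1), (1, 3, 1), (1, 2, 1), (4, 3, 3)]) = 6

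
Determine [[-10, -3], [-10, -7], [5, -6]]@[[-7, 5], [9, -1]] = [[43, -47], [7, -43], [-89, 31]]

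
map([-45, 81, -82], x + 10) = [-35, 91, -72]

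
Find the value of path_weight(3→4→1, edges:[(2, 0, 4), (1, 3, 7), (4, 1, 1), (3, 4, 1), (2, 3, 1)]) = 2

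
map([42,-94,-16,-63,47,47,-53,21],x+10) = 42+10=52, -94+10=-84, -16+10=-6, -63+10=-53, 47+10=57, 47+10=57, -53+10=-43, 21+10=31
= [52, -84, -6, -53, 57, 57, -43, 31]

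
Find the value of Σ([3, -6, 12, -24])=3 + -6 + 12 + -24
= -15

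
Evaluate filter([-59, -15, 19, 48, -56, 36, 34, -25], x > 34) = keep x where x > 34: -59✗, -15✗, 19✗, 48✓, -56✗, 36✓, 34✗, -25✗
= [48, 36]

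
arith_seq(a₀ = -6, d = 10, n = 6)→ [-6, 4, 14, 24, 34, 44]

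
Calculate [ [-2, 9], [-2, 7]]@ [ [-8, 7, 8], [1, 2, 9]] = C[0][0] = (-2)*(-8) + (9)*(1) = 25
C[0][1] = (-2)*(7) + (9)*(2) = 4
C[0][2] = (-2)*(8) + (9)*(9) = 65
C[1][0] = (-2)*(-8) + (7)*(1) = 23
C[1][1] = (-2)*(7) + (7)*(2) = 0
C[1][2] = (-2)*(8) + (7)*(9) = 47
= [[25, 4, 65], [23, 0, 47]]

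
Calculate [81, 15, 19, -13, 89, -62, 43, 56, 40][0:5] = [81, 15, 19, -13, 89]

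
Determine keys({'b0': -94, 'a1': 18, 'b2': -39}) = ['b0', 'a1', 'b2']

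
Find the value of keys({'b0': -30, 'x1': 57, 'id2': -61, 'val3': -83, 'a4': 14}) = ['b0', 'x1', 'id2', 'val3', 'a4']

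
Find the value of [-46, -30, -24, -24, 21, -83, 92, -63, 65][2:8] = [-24, -24, 21, -83, 92, -63]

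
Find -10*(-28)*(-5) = -1400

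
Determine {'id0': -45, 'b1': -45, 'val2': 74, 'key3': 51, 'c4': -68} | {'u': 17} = {'id0': -45, 'b1': -45, 'val2': 74, 'key3': 51, 'c4': -68, 'u': 17}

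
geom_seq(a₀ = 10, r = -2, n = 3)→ a_0 = 10*(-2)^0 = 10
a_1 = 10*(-2)^1 = -20
a_2 = 10*(-2)^2 = 40
= [10, -20, 40]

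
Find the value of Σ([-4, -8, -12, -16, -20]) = (-4) + (-8) + (-12) + (-16) + (-20)
= -60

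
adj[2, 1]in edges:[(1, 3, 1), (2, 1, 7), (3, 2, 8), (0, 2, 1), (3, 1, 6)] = 7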